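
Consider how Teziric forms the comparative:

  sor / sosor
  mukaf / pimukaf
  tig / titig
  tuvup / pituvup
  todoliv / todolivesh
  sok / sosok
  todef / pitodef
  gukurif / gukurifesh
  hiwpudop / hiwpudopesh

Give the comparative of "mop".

momop

tuvup and hiwpudop both end in -p yet inflect differently (pituvup, hiwpudopesh), so the final letter is not what conditions the rule; the number of vowels is.
"mop" has 1 vowel. The stems with 1 vowel (sok → sosok, tig → titig, sor → sosor) repeat the first consonant+vowel as a prefix.
So mop → momop.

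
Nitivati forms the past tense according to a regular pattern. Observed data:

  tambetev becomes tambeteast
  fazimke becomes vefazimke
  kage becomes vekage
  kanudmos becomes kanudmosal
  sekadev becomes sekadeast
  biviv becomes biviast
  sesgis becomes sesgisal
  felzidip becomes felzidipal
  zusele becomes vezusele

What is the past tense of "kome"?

vekome

sekadev and fazimke both have last vowel 'e' yet inflect differently (sekadeast, vefazimke), so the last vowel is not what conditions the rule; the final letter is.
"kome" ends in -e. The stems ending in -e (fazimke → vefazimke, kage → vekage, zusele → vezusele) add the prefix ve-.
The other patterns: stems ending in -v drop the final letter and add -ast; stems ending in -p or -s add -al.
So kome → vekome.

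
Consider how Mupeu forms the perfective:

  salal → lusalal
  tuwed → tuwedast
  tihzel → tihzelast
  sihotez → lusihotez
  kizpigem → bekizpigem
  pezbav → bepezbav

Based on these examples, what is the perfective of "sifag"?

lusifag

"sifag" begins with s-. The stems beginning with s- (sihotez → lusihotez, salal → lusalal) add the prefix lu-.
The other patterns: stems beginning with t- add -ast; stems beginning with k- or p- add the prefix be-.
So sifag → lusifag.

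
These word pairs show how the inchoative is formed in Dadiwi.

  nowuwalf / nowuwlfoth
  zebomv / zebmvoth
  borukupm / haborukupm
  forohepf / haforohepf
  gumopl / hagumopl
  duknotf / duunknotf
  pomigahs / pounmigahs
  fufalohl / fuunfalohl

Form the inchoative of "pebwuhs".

peunbwuhs

nowuwalf and forohepf both end in -f yet inflect differently (nowuwlfoth, haforohepf), so the final letter is not what conditions the rule; the second-to-last letter is.
"pebwuhs" has second-to-last letter 'h'. The stems whose second-to-last letter is 'h' (pomigahs → pounmigahs, fufalohl → fuunfalohl) insert -un- after the first vowel.
So pebwuhs → peunbwuhs.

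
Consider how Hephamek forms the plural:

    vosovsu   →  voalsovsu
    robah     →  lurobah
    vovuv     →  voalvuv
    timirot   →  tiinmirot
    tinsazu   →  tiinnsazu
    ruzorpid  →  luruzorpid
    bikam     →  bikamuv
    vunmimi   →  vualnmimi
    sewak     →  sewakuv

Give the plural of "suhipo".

suhipouv

tinsazu and vosovsu both end in -u yet inflect differently (tiinnsazu, voalsovsu), so the final letter is not what conditions the rule; the first letter is.
"suhipo" begins with s-. The one such stem in the data (sewak → sewakuv) adds -uv, so the same rule applies.
The other patterns: stems beginning with t- insert -in- after the first vowel; stems beginning with r- add the prefix lu-; stems beginning with v- insert -al- after the first vowel.
So suhipo → suhipouv.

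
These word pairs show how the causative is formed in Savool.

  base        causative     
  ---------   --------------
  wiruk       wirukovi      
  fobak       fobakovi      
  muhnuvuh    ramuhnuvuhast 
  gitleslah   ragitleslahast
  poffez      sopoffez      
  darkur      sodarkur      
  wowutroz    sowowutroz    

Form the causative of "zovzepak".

zovzepakovi

wiruk and muhnuvuh both have last vowel 'u' yet inflect differently (wirukovi, ramuhnuvuhast), so the last vowel is not what conditions the rule; the final letter is.
"zovzepak" ends in -k. The stems ending in -k (wiruk → wirukovi, fobak → fobakovi) add -ovi.
So zovzepak → zovzepakovi.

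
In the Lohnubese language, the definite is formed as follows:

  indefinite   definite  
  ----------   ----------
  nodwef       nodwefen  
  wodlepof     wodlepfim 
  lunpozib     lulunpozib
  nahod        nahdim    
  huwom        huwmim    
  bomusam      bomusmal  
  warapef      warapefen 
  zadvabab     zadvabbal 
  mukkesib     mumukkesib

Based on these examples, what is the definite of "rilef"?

rilefen

nodwef and wodlepof both end in -f yet inflect differently (nodwefen, wodlepfim), so the final letter is not what conditions the rule; the last vowel is.
"rilef" has last vowel 'e'. The stems whose last vowel is 'e' (nodwef → nodwefen, warapef → warapefen) add -en.
The other patterns: stems whose last vowel is 'i' repeat the first consonant+vowel as a prefix; stems whose last vowel is 'o' delete the last vowel and add -im; stems whose last vowel is 'a' delete the last vowel and add -al.
So rilef → rilefen.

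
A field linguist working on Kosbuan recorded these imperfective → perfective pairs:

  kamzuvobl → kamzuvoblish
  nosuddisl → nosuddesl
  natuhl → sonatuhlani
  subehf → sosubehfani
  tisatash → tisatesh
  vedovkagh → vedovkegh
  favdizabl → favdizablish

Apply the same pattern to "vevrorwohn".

"vevrorwohn" has second-to-last letter 'h'. The stems whose second-to-last letter is 'h' (subehf → sosubehfani, natuhl → sonatuhlani) add so- … -ani around the stem.
So vevrorwohn → sovevrorwohnani.

sovevrorwohnani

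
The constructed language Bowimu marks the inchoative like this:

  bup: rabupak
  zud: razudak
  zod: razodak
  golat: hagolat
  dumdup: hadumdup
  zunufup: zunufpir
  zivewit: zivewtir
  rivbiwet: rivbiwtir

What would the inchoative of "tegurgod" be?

bup and dumdup both end in -p yet inflect differently (rabupak, hadumdup), so the final letter is not what conditions the rule; the number of vowels is.
"tegurgod" has 3 vowels. The stems with 3 vowels (zunufup → zunufpir, zivewit → zivewtir, rivbiwet → rivbiwtir) delete the last vowel and add -ir.
The other patterns: stems with 1 vowel add ra- … -ak around the stem; stems with 2 vowels add the prefix ha-.
So tegurgod → tegurgdir.

tegurgdir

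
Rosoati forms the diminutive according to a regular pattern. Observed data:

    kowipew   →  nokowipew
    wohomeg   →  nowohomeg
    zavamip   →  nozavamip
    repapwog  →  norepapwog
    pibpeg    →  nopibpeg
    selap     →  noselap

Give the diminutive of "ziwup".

Every pair shown (kowipew → nokowipew, wohomeg → nowohomeg, zavamip → nozavamip, …) follows the same rule: add the prefix no-.
So ziwup → noziwup.

noziwup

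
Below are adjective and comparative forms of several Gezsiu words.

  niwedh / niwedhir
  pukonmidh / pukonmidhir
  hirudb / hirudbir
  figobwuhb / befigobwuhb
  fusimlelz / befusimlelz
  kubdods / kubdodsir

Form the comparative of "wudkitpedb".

"wudkitpedb" has second-to-last letter 'd'. The stems whose second-to-last letter is 'd' (hirudb → hirudbir, kubdods → kubdodsir, niwedh → niwedhir) add -ir.
The other pattern: stems whose second-to-last letter is 'h' or 'l' add the prefix be-.
So wudkitpedb → wudkitpedbir.

wudkitpedbir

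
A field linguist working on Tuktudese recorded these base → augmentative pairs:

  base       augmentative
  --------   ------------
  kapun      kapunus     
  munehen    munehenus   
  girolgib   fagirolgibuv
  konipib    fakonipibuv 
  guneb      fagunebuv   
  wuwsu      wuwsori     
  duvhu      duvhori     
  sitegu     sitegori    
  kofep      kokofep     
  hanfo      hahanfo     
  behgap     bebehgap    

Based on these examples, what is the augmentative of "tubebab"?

munehen and guneb both have last vowel 'e' yet inflect differently (munehenus, fagunebuv), so the last vowel is not what conditions the rule; the final letter is.
"tubebab" ends in -b. The stems ending in -b (girolgib → fagirolgibuv, konipib → fakonipibuv, guneb → fagunebuv) add fa- … -uv around the stem.
The other patterns: stems ending in -n add -us; stems ending in -u drop the final letter and add -ori; stems ending in -o or -p repeat the first consonant+vowel as a prefix.
So tubebab → fatubebabuv.

fatubebabuv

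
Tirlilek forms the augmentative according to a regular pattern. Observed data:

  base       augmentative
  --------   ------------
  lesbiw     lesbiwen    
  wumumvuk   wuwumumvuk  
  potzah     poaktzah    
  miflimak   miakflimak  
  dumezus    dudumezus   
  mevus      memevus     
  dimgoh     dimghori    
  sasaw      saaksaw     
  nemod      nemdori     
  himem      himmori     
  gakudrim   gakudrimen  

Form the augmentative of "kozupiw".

"kozupiw" has last vowel 'i'. The stems whose last vowel is 'i' (lesbiw → lesbiwen, gakudrim → gakudrimen) add -en.
The other patterns: stems whose last vowel is 'a' insert -ak- after the first vowel; stems whose last vowel is 'e' or 'o' delete the last vowel and add -ori; stems whose last vowel is 'u' repeat the first consonant+vowel as a prefix.
So kozupiw → kozupiwen.

kozupiwen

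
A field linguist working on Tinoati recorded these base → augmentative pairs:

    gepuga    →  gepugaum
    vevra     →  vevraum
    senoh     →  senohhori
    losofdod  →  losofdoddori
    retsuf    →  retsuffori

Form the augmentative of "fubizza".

vevra and senoh both have 2 vowels yet inflect differently (vevraum, senohhori), so the number of vowels is not what conditions the rule; whether the stem ends in a vowel or a consonant is.
"fubizza" ends in a vowel. The stems ending in a vowel (gepuga → gepugaum, vevra → vevraum) add -um.
So fubizza → fubizzaum.

fubizzaum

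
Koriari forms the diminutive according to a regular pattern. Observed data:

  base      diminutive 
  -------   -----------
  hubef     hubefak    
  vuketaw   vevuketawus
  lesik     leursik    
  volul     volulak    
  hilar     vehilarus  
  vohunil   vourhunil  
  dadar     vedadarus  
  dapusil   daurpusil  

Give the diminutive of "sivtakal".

vohunil and volul both end in -l yet inflect differently (vourhunil, volulak), so the final letter is not what conditions the rule; the last vowel is.
"sivtakal" has last vowel 'a'. The stems whose last vowel is 'a' (vuketaw → vevuketawus, dadar → vedadarus, hilar → vehilarus) add ve- … -us around the stem.
The other patterns: stems whose last vowel is 'i' insert -ur- after the first vowel; stems whose last vowel is 'e' or 'u' add -ak.
So sivtakal → vesivtakalus.

vesivtakalus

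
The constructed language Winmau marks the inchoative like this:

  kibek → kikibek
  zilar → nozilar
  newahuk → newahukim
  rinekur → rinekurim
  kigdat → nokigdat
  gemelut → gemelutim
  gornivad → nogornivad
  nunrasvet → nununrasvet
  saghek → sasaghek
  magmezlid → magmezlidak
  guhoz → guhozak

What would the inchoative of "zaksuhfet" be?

zazaksuhfet

magmezlid and gornivad both end in -d yet inflect differently (magmezlidak, nogornivad), so the final letter is not what conditions the rule; the last vowel is.
"zaksuhfet" has last vowel 'e'. The stems whose last vowel is 'e' (nunrasvet → nununrasvet, saghek → sasaghek, kibek → kikibek) repeat the first consonant+vowel as a prefix.
So zaksuhfet → zazaksuhfet.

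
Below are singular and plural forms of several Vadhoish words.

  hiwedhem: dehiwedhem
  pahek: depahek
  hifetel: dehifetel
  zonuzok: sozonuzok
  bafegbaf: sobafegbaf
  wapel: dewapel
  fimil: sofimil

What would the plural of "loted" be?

"loted" has last vowel 'e'. The stems whose last vowel is 'e' (pahek → depahek, wapel → dewapel, hiwedhem → dehiwedhem) add the prefix de-.
The other pattern: stems whose last vowel is 'a', 'i' or 'o' add the prefix so-.
So loted → deloted.

deloted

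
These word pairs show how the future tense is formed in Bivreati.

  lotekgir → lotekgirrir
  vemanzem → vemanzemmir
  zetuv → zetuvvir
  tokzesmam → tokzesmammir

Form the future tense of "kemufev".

kemufevvir

Every pair shown (lotekgir → lotekgirrir, vemanzem → vemanzemmir, zetuv → zetuvvir, …) follows the same rule: double the final consonant and add -ir.
So kemufev → kemufevvir.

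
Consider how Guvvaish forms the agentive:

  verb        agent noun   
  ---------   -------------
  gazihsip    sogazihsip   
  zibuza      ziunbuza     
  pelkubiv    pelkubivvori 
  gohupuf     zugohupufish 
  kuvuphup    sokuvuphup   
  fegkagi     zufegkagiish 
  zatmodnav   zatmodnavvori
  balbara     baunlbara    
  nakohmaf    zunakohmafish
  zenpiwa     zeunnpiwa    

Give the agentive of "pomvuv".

nakohmaf and zatmodnav both have last vowel 'a' yet inflect differently (zunakohmafish, zatmodnavvori), so the last vowel is not what conditions the rule; the final letter is.
"pomvuv" ends in -v. The stems ending in -v (zatmodnav → zatmodnavvori, pelkubiv → pelkubivvori) double the final consonant and add -ori.
The other patterns: stems ending in -f or -i add zu- … -ish around the stem; stems ending in -a insert -un- after the first vowel; stems ending in -p add the prefix so-.
So pomvuv → pomvuvvori.

pomvuvvori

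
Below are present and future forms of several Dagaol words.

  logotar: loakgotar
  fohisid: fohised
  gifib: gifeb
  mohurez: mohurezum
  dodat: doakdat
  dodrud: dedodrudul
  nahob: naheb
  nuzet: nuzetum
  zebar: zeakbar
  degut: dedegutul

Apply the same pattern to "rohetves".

rohetvesum

nuzet and dodat both end in -t yet inflect differently (nuzetum, doakdat), so the final letter is not what conditions the rule; the last vowel is.
"rohetves" has last vowel 'e'. The stems whose last vowel is 'e' (mohurez → mohurezum, nuzet → nuzetum) add -um.
So rohetves → rohetvesum.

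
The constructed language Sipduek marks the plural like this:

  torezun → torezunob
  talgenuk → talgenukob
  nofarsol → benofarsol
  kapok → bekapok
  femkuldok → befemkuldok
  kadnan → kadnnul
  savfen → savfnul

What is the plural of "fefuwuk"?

"fefuwuk" has last vowel 'u'. The stems whose last vowel is 'u' (torezun → torezunob, talgenuk → talgenukob) add -ob.
The other patterns: stems whose last vowel is 'o' add the prefix be-; stems whose last vowel is 'a' or 'e' delete the last vowel and add -ul.
So fefuwuk → fefuwukob.

fefuwukob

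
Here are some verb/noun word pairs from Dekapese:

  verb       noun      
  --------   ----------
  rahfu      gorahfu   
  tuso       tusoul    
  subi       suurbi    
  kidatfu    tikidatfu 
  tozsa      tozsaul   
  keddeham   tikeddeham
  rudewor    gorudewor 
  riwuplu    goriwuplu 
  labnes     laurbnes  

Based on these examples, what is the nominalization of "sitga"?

"sitga" begins with s-. The one such stem in the data (subi → suurbi) inserts -ur- after the first vowel (as does labnes), so the same rule applies.
The other patterns: stems beginning with t- add -ul; stems beginning with r- add the prefix go-; stems beginning with k- add the prefix ti-.
So sitga → siurtga.

siurtga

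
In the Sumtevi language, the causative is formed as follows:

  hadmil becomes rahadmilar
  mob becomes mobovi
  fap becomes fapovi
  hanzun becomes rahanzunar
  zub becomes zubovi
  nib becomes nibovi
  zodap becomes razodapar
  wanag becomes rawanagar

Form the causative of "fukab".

rafukabar

zodap and fap both end in -p yet inflect differently (razodapar, fapovi), so the final letter is not what conditions the rule; the number of vowels is.
"fukab" has 2 vowels. The stems with 2 vowels (wanag → rawanagar, hanzun → rahanzunar, zodap → razodapar) add ra- … -ar around the stem.
The other pattern: stems with 1 vowel add -ovi.
So fukab → rafukabar.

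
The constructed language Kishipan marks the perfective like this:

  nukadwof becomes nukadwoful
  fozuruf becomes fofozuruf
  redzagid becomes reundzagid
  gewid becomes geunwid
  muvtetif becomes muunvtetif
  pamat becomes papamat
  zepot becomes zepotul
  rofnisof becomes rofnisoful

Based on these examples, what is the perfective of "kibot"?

rofnisof and muvtetif both end in -f yet inflect differently (rofnisoful, muunvtetif), so the final letter is not what conditions the rule; the last vowel is.
"kibot" has last vowel 'o'. The stems whose last vowel is 'o' (rofnisof → rofnisoful, zepot → zepotul, nukadwof → nukadwoful) add -ul.
The other patterns: stems whose last vowel is 'i' insert -un- after the first vowel; stems whose last vowel is 'a' or 'u' repeat the first consonant+vowel as a prefix.
So kibot → kibotul.

kibotul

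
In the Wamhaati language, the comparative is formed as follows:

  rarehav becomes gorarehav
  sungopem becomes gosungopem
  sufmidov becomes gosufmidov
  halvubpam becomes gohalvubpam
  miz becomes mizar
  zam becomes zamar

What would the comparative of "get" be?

getar

sungopem and zam both end in -m yet inflect differently (gosungopem, zamar), so the final letter is not what conditions the rule; the number of vowels is.
"get" has 1 vowel. The stems with 1 vowel (miz → mizar, zam → zamar) add -ar.
So get → getar.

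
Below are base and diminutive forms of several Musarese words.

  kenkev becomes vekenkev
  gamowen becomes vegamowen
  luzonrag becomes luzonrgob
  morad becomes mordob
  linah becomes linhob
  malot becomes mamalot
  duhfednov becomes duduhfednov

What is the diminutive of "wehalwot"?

kenkev and duhfednov both end in -v yet inflect differently (vekenkev, duduhfednov), so the final letter is not what conditions the rule; the last vowel is.
"wehalwot" has last vowel 'o'. The stems whose last vowel is 'o' (malot → mamalot, duhfednov → duduhfednov) repeat the first consonant+vowel as a prefix.
So wehalwot → wewehalwot.

wewehalwot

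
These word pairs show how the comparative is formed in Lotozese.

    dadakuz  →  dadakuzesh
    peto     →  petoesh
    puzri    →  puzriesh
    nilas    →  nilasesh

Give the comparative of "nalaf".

nalafesh

Every pair shown (dadakuz → dadakuzesh, peto → petoesh, puzri → puzriesh, …) follows the same rule: add -esh.
So nalaf → nalafesh.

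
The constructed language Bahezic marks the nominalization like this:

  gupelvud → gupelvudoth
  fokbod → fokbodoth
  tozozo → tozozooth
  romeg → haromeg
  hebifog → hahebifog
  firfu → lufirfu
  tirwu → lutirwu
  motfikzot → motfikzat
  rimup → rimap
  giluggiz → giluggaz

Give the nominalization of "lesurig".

halesurig

fokbod and hebifog both have last vowel 'o' yet inflect differently (fokbodoth, hahebifog), so the last vowel is not what conditions the rule; the final letter is.
"lesurig" ends in -g. The stems ending in -g (romeg → haromeg, hebifog → hahebifog) add the prefix ha-.
The other patterns: stems ending in -d or -o add -oth; stems ending in -u add the prefix lu-; stems ending in -p, -t or -z change the last vowel to 'a'.
So lesurig → halesurig.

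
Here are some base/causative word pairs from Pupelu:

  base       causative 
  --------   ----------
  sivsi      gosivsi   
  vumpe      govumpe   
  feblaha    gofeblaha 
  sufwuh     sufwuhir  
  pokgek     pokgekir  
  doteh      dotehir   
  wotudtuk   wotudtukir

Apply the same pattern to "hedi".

vumpe and pokgek both have last vowel 'e' yet inflect differently (govumpe, pokgekir), so the last vowel is not what conditions the rule; whether the stem ends in a vowel or a consonant is.
"hedi" ends in a vowel. The stems ending in a vowel (sivsi → gosivsi, vumpe → govumpe, feblaha → gofeblaha) add the prefix go-.
The other pattern: stems ending in a consonant add -ir.
So hedi → gohedi.

gohedi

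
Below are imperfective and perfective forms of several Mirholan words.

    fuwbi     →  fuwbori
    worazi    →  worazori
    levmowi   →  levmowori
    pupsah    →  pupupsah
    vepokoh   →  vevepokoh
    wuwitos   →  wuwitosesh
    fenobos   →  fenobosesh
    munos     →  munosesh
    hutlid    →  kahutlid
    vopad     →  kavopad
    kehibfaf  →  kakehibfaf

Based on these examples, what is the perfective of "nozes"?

nozesesh

"nozes" ends in -s. The stems ending in -s (wuwitos → wuwitosesh, fenobos → fenobosesh, munos → munosesh) add -esh.
So nozes → nozesesh.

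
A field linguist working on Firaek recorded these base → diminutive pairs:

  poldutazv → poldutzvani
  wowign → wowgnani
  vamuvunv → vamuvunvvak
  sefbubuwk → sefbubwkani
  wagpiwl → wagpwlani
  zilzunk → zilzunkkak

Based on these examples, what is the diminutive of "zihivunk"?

zilzunk and sefbubuwk both end in -k yet inflect differently (zilzunkkak, sefbubwkani), so the final letter is not what conditions the rule; the second-to-last letter is.
"zihivunk" has second-to-last letter 'n'. The stems whose second-to-last letter is 'n' (zilzunk → zilzunkkak, vamuvunv → vamuvunvvak) double the final consonant and add -ak.
The other pattern: stems whose second-to-last letter is 'g', 'w' or 'z' delete the last vowel and add -ani.
So zihivunk → zihivunkkak.

zihivunkkak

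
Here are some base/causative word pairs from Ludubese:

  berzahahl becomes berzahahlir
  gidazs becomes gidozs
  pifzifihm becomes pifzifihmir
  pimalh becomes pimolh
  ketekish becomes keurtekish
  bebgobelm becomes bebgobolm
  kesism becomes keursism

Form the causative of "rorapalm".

pifzifihm and kesism both end in -m yet inflect differently (pifzifihmir, keursism), so the final letter is not what conditions the rule; the second-to-last letter is.
"rorapalm" has second-to-last letter 'l'. The stems whose second-to-last letter is 'l' (bebgobelm → bebgobolm, pimalh → pimolh) change the last vowel to 'o'.
The other patterns: stems whose second-to-last letter is 'h' add -ir; stems whose second-to-last letter is 's' insert -ur- after the first vowel.
So rorapalm → rorapolm.

rorapolm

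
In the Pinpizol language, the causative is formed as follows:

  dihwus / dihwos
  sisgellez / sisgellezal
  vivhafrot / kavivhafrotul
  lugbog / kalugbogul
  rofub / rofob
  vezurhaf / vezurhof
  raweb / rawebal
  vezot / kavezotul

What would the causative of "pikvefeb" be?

rofub and raweb both end in -b yet inflect differently (rofob, rawebal), so the final letter is not what conditions the rule; the last vowel is.
"pikvefeb" has last vowel 'e'. The stems whose last vowel is 'e' (sisgellez → sisgellezal, raweb → rawebal) add -al.
The other patterns: stems whose last vowel is 'a' or 'u' change the last vowel to 'o'; stems whose last vowel is 'o' add ka- … -ul around the stem.
So pikvefeb → pikvefebal.

pikvefebal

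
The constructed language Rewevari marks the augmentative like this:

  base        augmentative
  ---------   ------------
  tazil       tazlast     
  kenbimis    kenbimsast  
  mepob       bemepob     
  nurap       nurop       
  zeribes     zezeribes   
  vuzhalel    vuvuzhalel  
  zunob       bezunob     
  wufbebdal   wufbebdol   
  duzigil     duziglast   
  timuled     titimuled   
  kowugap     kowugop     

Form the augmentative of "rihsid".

rihsdast

wufbebdal and vuzhalel both end in -l yet inflect differently (wufbebdol, vuvuzhalel), so the final letter is not what conditions the rule; the last vowel is.
"rihsid" has last vowel 'i'. The stems whose last vowel is 'i' (duzigil → duziglast, tazil → tazlast, kenbimis → kenbimsast) delete the last vowel and add -ast.
The other patterns: stems whose last vowel is 'a' change the last vowel to 'o'; stems whose last vowel is 'o' add the prefix be-; stems whose last vowel is 'e' repeat the first consonant+vowel as a prefix.
So rihsid → rihsdast.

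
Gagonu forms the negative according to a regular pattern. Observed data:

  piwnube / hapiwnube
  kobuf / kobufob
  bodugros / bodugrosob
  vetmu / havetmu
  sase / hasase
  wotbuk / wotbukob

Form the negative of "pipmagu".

"pipmagu" ends in a vowel. The stems ending in a vowel (vetmu → havetmu, piwnube → hapiwnube, sase → hasase) add the prefix ha-.
The other pattern: stems ending in a consonant add -ob.
So pipmagu → hapipmagu.

hapipmagu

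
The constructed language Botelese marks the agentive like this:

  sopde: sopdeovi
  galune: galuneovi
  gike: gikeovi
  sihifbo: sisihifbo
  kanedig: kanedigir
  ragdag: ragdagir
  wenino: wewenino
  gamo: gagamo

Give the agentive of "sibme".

sibmeovi

galune and gamo both begin with g- yet inflect differently (galuneovi, gagamo), so the first letter is not what conditions the rule; the final letter is.
"sibme" ends in -e. The stems ending in -e (galune → galuneovi, gike → gikeovi, sopde → sopdeovi) add -ovi.
The other patterns: stems ending in -g add -ir; stems ending in -o repeat the first consonant+vowel as a prefix.
So sibme → sibmeovi.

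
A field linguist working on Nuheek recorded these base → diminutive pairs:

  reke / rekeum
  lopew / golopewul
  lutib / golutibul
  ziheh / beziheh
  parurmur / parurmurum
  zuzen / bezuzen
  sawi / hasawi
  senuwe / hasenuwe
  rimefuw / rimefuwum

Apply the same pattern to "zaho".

rimefuw and lopew both end in -w yet inflect differently (rimefuwum, golopewul), so the final letter is not what conditions the rule; the first letter is.
"zaho" begins with z-. The stems beginning with z- (zuzen → bezuzen, ziheh → beziheh) add the prefix be-.
So zaho → bezaho.

bezaho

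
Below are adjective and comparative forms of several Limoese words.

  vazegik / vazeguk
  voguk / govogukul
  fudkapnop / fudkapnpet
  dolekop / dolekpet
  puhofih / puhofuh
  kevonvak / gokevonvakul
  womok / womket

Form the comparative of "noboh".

"noboh" has last vowel 'o'. The stems whose last vowel is 'o' (fudkapnop → fudkapnpet, womok → womket, dolekop → dolekpet) delete the last vowel and add -et.
So noboh → nobhet.

nobhet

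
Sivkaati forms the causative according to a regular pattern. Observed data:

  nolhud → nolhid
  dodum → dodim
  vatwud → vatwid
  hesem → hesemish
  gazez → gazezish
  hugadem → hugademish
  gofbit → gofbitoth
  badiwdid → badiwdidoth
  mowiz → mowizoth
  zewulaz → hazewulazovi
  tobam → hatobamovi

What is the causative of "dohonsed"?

dodum and hesem both end in -m yet inflect differently (dodim, hesemish), so the final letter is not what conditions the rule; the last vowel is.
"dohonsed" has last vowel 'e'. The stems whose last vowel is 'e' (hesem → hesemish, gazez → gazezish, hugadem → hugademish) add -ish.
The other patterns: stems whose last vowel is 'u' change the last vowel to 'i'; stems whose last vowel is 'i' add -oth; stems whose last vowel is 'a' add ha- … -ovi around the stem.
So dohonsed → dohonsedish.

dohonsedish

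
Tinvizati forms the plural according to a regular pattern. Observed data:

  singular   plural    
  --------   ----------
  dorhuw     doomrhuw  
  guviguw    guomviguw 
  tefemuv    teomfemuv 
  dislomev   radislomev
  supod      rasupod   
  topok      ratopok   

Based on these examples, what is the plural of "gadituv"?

gaomdituv

"gadituv" has last vowel 'u'. The stems whose last vowel is 'u' (dorhuw → doomrhuw, guviguw → guomviguw, tefemuv → teomfemuv) insert -om- after the first vowel.
The other pattern: stems whose last vowel is 'e' or 'o' add the prefix ra-.
So gadituv → gaomdituv.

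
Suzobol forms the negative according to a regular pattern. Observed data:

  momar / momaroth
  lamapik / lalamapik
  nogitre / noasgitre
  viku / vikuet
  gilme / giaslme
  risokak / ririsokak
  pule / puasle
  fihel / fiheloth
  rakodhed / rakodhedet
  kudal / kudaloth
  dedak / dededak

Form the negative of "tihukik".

kudal and risokak both have last vowel 'a' yet inflect differently (kudaloth, ririsokak), so the last vowel is not what conditions the rule; the final letter is.
"tihukik" ends in -k. The stems ending in -k (risokak → ririsokak, lamapik → lalamapik, dedak → dededak) repeat the first consonant+vowel as a prefix.
The other patterns: stems ending in -l or -r add -oth; stems ending in -e insert -as- after the first vowel; stems ending in -d or -u add -et.
So tihukik → titihukik.

titihukik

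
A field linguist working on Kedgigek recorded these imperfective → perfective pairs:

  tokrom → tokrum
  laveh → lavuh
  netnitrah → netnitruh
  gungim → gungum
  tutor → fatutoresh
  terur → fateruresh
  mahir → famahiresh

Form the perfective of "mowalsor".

famowalsoresh

tutor and tokrom both have last vowel 'o' yet inflect differently (fatutoresh, tokrum), so the last vowel is not what conditions the rule; the final letter is.
"mowalsor" ends in -r. The stems ending in -r (mahir → famahiresh, tutor → fatutoresh, terur → fateruresh) add fa- … -esh around the stem.
So mowalsor → famowalsoresh.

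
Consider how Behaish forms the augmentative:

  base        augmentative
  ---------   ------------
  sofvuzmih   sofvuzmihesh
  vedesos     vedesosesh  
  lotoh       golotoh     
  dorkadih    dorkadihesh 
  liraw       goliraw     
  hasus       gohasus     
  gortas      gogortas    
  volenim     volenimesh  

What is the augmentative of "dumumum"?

gortas and vedesos both end in -s yet inflect differently (gogortas, vedesosesh), so the final letter is not what conditions the rule; the number of vowels is.
"dumumum" has 3 vowels. The stems with 3 vowels (vedesos → vedesosesh, volenim → volenimesh, sofvuzmih → sofvuzmihesh) add -esh.
So dumumum → dumumumesh.

dumumumesh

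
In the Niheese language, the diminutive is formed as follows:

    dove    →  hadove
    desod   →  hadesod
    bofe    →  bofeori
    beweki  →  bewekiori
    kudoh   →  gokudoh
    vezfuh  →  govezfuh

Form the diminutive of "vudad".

dove and bofe both end in -e yet inflect differently (hadove, bofeori), so the final letter is not what conditions the rule; the first letter is.
"vudad" begins with v-. The one such stem in the data (vezfuh → govezfuh) adds the prefix go-, so the same rule applies.
So vudad → govudad.

govudad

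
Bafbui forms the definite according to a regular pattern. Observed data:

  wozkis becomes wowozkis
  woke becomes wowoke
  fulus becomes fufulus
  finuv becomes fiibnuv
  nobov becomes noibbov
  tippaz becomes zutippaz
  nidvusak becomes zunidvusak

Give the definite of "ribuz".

fulus and finuv both have last vowel 'u' yet inflect differently (fufulus, fiibnuv), so the last vowel is not what conditions the rule; the final letter is.
"ribuz" ends in -z. The one such stem in the data (tippaz → zutippaz) adds the prefix zu-, so the same rule applies.
So ribuz → zuribuz.

zuribuz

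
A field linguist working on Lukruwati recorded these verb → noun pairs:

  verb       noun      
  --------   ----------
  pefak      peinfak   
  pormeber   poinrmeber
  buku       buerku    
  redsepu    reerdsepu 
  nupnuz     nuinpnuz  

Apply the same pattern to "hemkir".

"hemkir" ends in a consonant. The stems ending in a consonant (pormeber → poinrmeber, pefak → peinfak, nupnuz → nuinpnuz) insert -in- after the first vowel.
So hemkir → heinmkir.

heinmkir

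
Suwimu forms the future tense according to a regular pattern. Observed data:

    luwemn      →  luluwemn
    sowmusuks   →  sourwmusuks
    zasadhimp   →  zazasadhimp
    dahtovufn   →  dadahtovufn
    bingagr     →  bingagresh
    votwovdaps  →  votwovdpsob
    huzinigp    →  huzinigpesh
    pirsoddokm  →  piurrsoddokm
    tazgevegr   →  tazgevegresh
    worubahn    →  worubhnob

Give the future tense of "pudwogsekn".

dahtovufn and worubahn both end in -n yet inflect differently (dadahtovufn, worubhnob), so the final letter is not what conditions the rule; the second-to-last letter is.
"pudwogsekn" has second-to-last letter 'k'. The stems whose second-to-last letter is 'k' (pirsoddokm → piurrsoddokm, sowmusuks → sourwmusuks) insert -ur- after the first vowel.
The other patterns: stems whose second-to-last letter is 'f' or 'm' repeat the first consonant+vowel as a prefix; stems whose second-to-last letter is 'h' or 'p' delete the last vowel and add -ob; stems whose second-to-last letter is 'g' add -esh.
So pudwogsekn → puurdwogsekn.

puurdwogsekn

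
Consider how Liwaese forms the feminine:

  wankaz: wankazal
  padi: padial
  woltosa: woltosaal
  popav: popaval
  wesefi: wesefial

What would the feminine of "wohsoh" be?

wohsohal

Every pair shown (wankaz → wankazal, padi → padial, woltosa → woltosaal, …) follows the same rule: add -al.
So wohsoh → wohsohal.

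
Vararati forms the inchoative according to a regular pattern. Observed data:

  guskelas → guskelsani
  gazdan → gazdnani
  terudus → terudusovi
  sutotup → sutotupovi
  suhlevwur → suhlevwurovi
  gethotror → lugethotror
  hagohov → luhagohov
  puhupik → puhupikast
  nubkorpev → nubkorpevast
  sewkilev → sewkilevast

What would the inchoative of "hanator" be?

"hanator" has last vowel 'o'. The stems whose last vowel is 'o' (gethotror → lugethotror, hagohov → luhagohov) add the prefix lu-.
The other patterns: stems whose last vowel is 'a' delete the last vowel and add -ani; stems whose last vowel is 'u' add -ovi; stems whose last vowel is 'e' or 'i' add -ast.
So hanator → luhanator.

luhanator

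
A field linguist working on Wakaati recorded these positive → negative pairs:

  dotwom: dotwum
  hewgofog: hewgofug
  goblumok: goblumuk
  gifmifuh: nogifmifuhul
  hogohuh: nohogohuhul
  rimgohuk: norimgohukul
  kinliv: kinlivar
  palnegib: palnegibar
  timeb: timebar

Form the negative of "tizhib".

"tizhib" has last vowel 'i'. The stems whose last vowel is 'i' (kinliv → kinlivar, palnegib → palnegibar) add -ar.
So tizhib → tizhibar.

tizhibar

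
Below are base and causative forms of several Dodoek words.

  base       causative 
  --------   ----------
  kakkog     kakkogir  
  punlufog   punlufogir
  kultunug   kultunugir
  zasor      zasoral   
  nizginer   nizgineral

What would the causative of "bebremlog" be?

bebremlogir

kakkog and zasor both have last vowel 'o' yet inflect differently (kakkogir, zasoral), so the last vowel is not what conditions the rule; the final letter is.
"bebremlog" ends in -g. The stems ending in -g (kakkog → kakkogir, punlufog → punlufogir, kultunug → kultunugir) add -ir.
The other pattern: stems ending in -r add -al.
So bebremlog → bebremlogir.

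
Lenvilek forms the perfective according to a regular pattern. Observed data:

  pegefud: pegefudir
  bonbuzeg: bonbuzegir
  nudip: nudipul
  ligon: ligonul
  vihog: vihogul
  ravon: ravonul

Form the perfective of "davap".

bonbuzeg and vihog both end in -g yet inflect differently (bonbuzegir, vihogul), so the final letter is not what conditions the rule; the number of vowels is.
"davap" has 2 vowels. The stems with 2 vowels (nudip → nudipul, ligon → ligonul, vihog → vihogul) add -ul.
The other pattern: stems with 3 vowels add -ir.
So davap → davapul.

davapul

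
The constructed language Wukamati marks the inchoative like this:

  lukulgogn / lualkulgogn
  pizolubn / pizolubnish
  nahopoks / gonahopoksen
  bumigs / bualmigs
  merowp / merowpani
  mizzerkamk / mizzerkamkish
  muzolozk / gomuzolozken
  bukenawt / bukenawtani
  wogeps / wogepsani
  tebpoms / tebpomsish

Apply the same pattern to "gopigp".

pizolubn and lukulgogn both end in -n yet inflect differently (pizolubnish, lualkulgogn), so the final letter is not what conditions the rule; the second-to-last letter is.
"gopigp" has second-to-last letter 'g'. The stems whose second-to-last letter is 'g' (lukulgogn → lualkulgogn, bumigs → bualmigs) insert -al- after the first vowel.
So gopigp → goalpigp.

goalpigp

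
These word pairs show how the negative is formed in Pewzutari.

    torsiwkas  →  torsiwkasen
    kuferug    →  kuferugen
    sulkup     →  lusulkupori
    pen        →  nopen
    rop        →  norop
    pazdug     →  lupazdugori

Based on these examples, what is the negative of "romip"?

luromipori

"romip" has 2 vowels. The stems with 2 vowels (sulkup → lusulkupori, pazdug → lupazdugori) add lu- … -ori around the stem.
So romip → luromipori.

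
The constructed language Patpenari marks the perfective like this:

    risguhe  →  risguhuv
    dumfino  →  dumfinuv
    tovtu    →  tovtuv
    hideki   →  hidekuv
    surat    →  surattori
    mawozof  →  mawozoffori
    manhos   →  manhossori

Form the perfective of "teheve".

tehevuv

"teheve" ends in a vowel. The stems ending in a vowel (risguhe → risguhuv, dumfino → dumfinuv, tovtu → tovtuv) drop the final letter and add -uv.
So teheve → tehevuv.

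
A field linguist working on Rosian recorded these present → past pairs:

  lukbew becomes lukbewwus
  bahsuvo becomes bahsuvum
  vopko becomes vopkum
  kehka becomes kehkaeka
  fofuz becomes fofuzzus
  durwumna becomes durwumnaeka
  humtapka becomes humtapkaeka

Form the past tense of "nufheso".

nufhesum

kehka and vopko both have 2 vowels yet inflect differently (kehkaeka, vopkum), so the number of vowels is not what conditions the rule; the final letter is.
"nufheso" ends in -o. The stems ending in -o (vopko → vopkum, bahsuvo → bahsuvum) drop the final letter and add -um.
The other patterns: stems ending in -a add -eka; stems ending in -w or -z double the final consonant and add -us.
So nufheso → nufhesum.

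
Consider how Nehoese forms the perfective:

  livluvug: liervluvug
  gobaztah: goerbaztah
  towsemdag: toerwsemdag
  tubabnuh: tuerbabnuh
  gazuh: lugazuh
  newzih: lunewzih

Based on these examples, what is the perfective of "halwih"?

luhalwih

"halwih" has 2 vowels. The stems with 2 vowels (gazuh → lugazuh, newzih → lunewzih) add the prefix lu-.
So halwih → luhalwih.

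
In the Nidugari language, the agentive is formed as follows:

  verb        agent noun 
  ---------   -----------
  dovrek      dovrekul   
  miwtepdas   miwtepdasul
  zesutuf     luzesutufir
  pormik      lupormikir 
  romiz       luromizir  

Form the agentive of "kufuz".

dovrek and pormik both end in -k yet inflect differently (dovrekul, lupormikir), so the final letter is not what conditions the rule; the last vowel is.
"kufuz" has last vowel 'u'. The one such stem in the data (zesutuf → luzesutufir) adds lu- … -ir around the stem, so the same rule applies.
So kufuz → lukufuzir.

lukufuzir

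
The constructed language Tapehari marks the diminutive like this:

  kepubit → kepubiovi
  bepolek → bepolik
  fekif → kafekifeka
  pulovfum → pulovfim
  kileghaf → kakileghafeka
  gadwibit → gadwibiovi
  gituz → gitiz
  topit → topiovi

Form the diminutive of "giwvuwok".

giwvuwik

topit and fekif both have last vowel 'i' yet inflect differently (topiovi, kafekifeka), so the last vowel is not what conditions the rule; the final letter is.
"giwvuwok" ends in -k. The one such stem in the data (bepolek → bepolik) changes the last vowel to 'i' (as do gituz, pulovfum), so the same rule applies.
The other patterns: stems ending in -t drop the final letter and add -ovi; stems ending in -f add ka- … -eka around the stem.
So giwvuwok → giwvuwik.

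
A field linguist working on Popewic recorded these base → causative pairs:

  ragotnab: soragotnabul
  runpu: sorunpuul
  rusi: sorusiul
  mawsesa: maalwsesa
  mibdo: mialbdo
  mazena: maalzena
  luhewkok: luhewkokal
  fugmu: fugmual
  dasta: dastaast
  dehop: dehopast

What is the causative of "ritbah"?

soritbahul

runpu and fugmu both end in -u yet inflect differently (sorunpuul, fugmual), so the final letter is not what conditions the rule; the first letter is.
"ritbah" begins with r-. The stems beginning with r- (ragotnab → soragotnabul, runpu → sorunpuul, rusi → sorusiul) add so- … -ul around the stem.
The other patterns: stems beginning with m- insert -al- after the first vowel; stems beginning with f- or l- add -al; stems beginning with d- add -ast.
So ritbah → soritbahul.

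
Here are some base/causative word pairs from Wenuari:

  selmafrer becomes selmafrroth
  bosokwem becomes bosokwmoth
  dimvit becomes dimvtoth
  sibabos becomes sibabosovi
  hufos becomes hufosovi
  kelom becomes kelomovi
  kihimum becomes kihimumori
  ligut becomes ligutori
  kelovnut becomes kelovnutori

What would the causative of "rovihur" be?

rovihurori

bosokwem and kelom both end in -m yet inflect differently (bosokwmoth, kelomovi), so the final letter is not what conditions the rule; the last vowel is.
"rovihur" has last vowel 'u'. The stems whose last vowel is 'u' (kihimum → kihimumori, ligut → ligutori, kelovnut → kelovnutori) add -ori.
So rovihur → rovihurori.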